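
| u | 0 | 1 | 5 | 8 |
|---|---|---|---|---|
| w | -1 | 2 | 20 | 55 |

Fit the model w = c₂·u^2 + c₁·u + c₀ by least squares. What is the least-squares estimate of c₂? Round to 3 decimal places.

c₂ = 0.903

With design matrix X, XᵀX = [[4722, 638, 90]; [638, 90, 14]; [90, 14, 4]] and Xᵀw = [4022, 542, 76]ᵀ.
Solving the 3×3 system (Gaussian elimination) gives c₂ = 1411/1562, c₁ = -601/1562, c₀ = 17/781.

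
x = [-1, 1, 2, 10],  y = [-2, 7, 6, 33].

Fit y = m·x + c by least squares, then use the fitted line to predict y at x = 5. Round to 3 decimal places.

ŷ = 17.257

Sums needed: Σx·x = 106, Σx = 12, Σ1 = 4.
Right-hand side: Σx·y = 351, Σy = 44.
Δ = 106·4 − 12² = 280.
m = (351·4 − 12·44)/280 = 219/70; c = (106·44 − 12·351)/280 = 113/70.
At x = 5: ŷ = (219/70)·(5) + (113/70)·(1) = 604/35.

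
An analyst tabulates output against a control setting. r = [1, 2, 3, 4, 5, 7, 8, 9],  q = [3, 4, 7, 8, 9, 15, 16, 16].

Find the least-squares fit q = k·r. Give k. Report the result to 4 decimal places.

k = 1.9518

The normal system AᵀA·[k]ᵀ = Aᵀq is [[249]]·[k]ᵀ = [486]ᵀ.
Hence k = 486 / 249 ≈ 1.95181.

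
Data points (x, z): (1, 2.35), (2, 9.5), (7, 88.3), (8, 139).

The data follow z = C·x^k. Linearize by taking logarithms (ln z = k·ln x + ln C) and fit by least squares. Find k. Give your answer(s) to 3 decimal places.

k = 1.908

Let Y = ln z. Fitting Y = k·ln x + ln C by least squares:
Σln x = 4.7185, Σ(ln x)² = 8.5911, Σln z = 12.5209, Σln x·ln z = 20.5405.
Equations: 8.5911·k + 4.7185·ln C = 20.5405;  4.7185·k + 4·ln C = 12.5209.
Δ = 8.5911·4 − (4.7185)² = 12.1002; k = (20.5405·4 − 4.7185·12.5209)/12.1002 = 1.90760, ln C = (8.5911·12.5209 − 4.7185·20.5405)/12.1002 = 0.87998.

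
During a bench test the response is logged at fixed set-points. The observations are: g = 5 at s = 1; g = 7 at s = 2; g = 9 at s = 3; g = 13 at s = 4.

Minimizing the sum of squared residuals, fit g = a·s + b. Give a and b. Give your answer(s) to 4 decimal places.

The normal equations are: 30·a + 10·b = 98;  10·a + 4·b = 34.
Determinant 30·4 − 10² = 20.
a = (98·4 − 10·34)/20 = 13/5; b = (30·34 − 10·98)/20 = 2.

a = 2.6000, b = 2.0000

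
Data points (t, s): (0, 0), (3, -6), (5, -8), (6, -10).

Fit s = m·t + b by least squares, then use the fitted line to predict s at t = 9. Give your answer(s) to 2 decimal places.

Forming AᵀA = [[70, 14]; [14, 4]] and Aᵀs = [-118, -24]ᵀ gives AᵀA·[m, b]ᵀ = Aᵀs.
Δ = 70·4 − 14² = 84.
m = ((-118)·4 − 14·(-24))/84 = -34/21; b = (70·(-24) − 14·(-118))/84 = -1/3.
At t = 9: ŝ = (-34/21)·(9) + (-1/3)·(1) = -313/21.

ŝ = -14.90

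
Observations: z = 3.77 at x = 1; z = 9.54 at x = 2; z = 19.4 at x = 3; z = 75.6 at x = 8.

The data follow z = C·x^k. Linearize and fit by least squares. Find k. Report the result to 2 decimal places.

k = 1.45

Linearized form: ln z = k·ln x + ln C. From the 4 transformed points,
Sums: Σln x = 3.8712, Σ(ln x)² = 6.0115, Σln z = 10.8733, Σln x·ln z = 13.8156.
Normal system: [[6.0115, 3.8712]; [3.8712, 4]]·[k, ln C]ᵀ = [13.8156, 10.8733]ᵀ.
Slope k = (n·Σln x·ln z − Σln x·Σln z)/(n·Σ(ln x)² − (Σln x)²) = (4·13.8156 − 3.8712·10.8733)/9.0597 = 1.45366; ln C = (Σln z − k·Σln x)/n = 1.31148.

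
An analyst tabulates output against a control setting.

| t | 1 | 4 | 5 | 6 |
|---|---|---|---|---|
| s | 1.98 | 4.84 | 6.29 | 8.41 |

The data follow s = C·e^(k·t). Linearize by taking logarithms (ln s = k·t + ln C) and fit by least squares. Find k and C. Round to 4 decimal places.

k = 0.2892, C = 1.4924

With ln sᵢ as the transformed response and tᵢ as the regressor:
Over the data: Σt = 16.0000, Σ(t)² = 78.0000, Σln s = 6.2284, Σt·ln s = 28.9621.
Normal system: [[78.0000, 16.0000]; [16.0000, 4]]·[k, ln C]ᵀ = [28.9621, 6.2284]ᵀ.
Solving (det = 56.0000): k = 0.28918, ln C = 0.40038, so C = exp(0.40038) = 1.49239.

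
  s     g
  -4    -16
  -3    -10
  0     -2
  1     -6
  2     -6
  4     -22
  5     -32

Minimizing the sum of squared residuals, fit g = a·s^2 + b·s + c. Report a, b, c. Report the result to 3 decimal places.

Forming AᵀA = [[1235, 107, 71]; [107, 71, 5]; [71, 5, 7]] and Aᵀg = [-1528, -172, -94]ᵀ gives AᵀA·[a, b, c]ᵀ = Aᵀg.
Row-reducing yields a = -19157/18403, b = -12627/18403, c = -43800/18403.

a = -1.041, b = -0.686, c = -2.380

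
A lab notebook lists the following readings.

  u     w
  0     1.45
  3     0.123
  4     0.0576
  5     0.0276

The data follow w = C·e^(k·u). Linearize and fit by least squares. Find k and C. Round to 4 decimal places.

k = -0.7963, C = 1.4148

Linearized form: ln w = k·u + ln C. From the 4 transformed points,
Σu = 12.0000, Σ(u)² = 50.0000, Σln w = -8.1682, Σu·ln w = -35.6533.
Normal system: [[50.0000, 12.0000]; [12.0000, 4]]·[k, ln C]ᵀ = [-35.6533, -8.1682]ᵀ.
Slope k = (n·Σu·ln w − Σu·Σln w)/(n·Σ(u)² − (Σu)²) = (4·-35.6533 − 12.0000·-8.1682)/56.0000 = -0.79634; ln C = (Σln w − k·Σu)/n = 0.34698, so C = exp(0.34698) = 1.41479.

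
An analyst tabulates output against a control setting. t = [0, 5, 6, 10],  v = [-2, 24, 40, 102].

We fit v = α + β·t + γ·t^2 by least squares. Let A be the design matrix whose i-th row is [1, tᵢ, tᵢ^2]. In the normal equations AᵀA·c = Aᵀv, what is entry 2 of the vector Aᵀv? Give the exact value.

1380

Entry 2 ↔ basis t, so (Aᵀv)_{2} = Σᵢ (t)·vᵢ = (0)·(-2) + (5)·(24) + (6)·(40) + (10)·(102) = 1380.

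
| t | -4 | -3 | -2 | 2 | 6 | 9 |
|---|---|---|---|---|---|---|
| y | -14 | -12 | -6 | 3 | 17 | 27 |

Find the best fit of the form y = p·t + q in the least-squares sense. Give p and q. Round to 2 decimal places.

p = 3.12, q = -1.66

The normal equations are: 150·p + 8·q = 455;  8·p + 6·q = 15.
Δ = 150·6 − 8² = 836.
p = (455·6 − 8·15)/836 = 1305/418; q = (150·15 − 8·455)/836 = -695/418.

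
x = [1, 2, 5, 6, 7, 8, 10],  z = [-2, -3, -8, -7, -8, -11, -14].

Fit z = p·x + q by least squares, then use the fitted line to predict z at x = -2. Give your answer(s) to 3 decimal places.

ẑ = 2.086

Entries of MᵀM: Σx·x = 279, Σx = 39, Σ1 = 7.
For Mᵀz: Σx·z = -374, Σz = -53.
Normal equations: [[279, 39]; [39, 7]]·[p, q]ᵀ = [-374, -53]ᵀ.
Δ = 279·7 − 39² = 432.
p = ((-374)·7 − 39·(-53))/432 = -551/432; q = (279·(-53) − 39·(-374))/432 = -67/144.
At x = -2: ẑ = (-551/432)·(-2) + (-67/144)·(1) = 901/432.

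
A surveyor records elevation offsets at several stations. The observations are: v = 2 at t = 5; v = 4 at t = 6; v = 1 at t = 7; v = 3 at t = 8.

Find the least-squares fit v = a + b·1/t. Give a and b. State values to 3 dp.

Forming XᵀX = [[4, 533/840]; [533/840, 73249/705600]] and Xᵀv = [10, 1331/840]ᵀ gives XᵀX·[a, b]ᵀ = Xᵀv.
Eliminating b: (73249/705600)·(row 1) − (533/840)·(row 2) gives (2969/235200)·a = (73249/705600)·10 − (533/840)·(1331/840) = 2563/78400, so a = 7689/2969.
Then b = ((1331/840) − (533/840)·(7689/2969))/(73249/705600) = -1680/2969.

a = 2.590, b = -0.566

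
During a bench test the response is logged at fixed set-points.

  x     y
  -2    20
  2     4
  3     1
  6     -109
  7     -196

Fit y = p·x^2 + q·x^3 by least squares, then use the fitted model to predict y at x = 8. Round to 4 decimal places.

Forming MᵀM = [[3810, 24826]; [24826, 165162]] and Mᵀy = [-13423, -90873]ᵀ gives MᵀM·[p, q]ᵀ = Mᵀy.
Determinant 3810·165162 − 24826² = 12936944.
p = ((-13423)·165162 − 24826·(-90873))/12936944 = 9760893/3234236; q = (3810·(-90873) − 24826·(-13423))/12936944 = -3246683/3234236.
At x = 8: ŷ = (9760893/3234236)·(64) + (-3246683/3234236)·(512) = -259401136/808559.

ŷ = -320.8191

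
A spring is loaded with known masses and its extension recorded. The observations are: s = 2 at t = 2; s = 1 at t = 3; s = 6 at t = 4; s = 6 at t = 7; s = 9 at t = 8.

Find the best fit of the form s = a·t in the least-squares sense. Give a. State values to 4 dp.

Forming XᵀX = [[142]] and Xᵀs = [145]ᵀ gives XᵀX·[a]ᵀ = Xᵀs.
a = 145/142 = 1.02113.

a = 1.0211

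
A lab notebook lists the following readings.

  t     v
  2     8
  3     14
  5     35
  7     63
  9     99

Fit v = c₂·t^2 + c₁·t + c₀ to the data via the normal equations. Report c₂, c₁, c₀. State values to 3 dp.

Entries of MᵀM: Σt^2·t^2 = 9684, Σt^2·t = 1232, Σt^2 = 168, Σt·t = 168, Σt = 26, Σ1 = 5.
Right-hand side: Σt^2·v = 12139, Σt·v = 1565, Σv = 219.
So MᵀM·[c₂, c₁, c₀]ᵀ = Mᵀv: [[9684, 1232, 168]; [1232, 168, 26]; [168, 26, 5]]·[c₂, c₁, c₀]ᵀ = [12139, 1565, 219]ᵀ.
Solving the 3×3 system (Gaussian elimination) gives c₂ = 5067/5044, c₁ = 10175/5044, c₀ = -1117/2522.

c₂ = 1.005, c₁ = 2.017, c₀ = -0.443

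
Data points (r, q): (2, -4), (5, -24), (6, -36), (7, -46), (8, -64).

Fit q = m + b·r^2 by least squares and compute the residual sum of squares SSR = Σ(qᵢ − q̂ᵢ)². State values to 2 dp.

SSR = 6.38

Setting ∂/∂m … = 0 gives: 5·m + 178·b = -174;  178·m + 8434·b = -8262.
Eliminating b: 8434·(row 1) − 178·(row 2) gives 10486·m = 8434·(-174) − 178·(-8262) = 3120, so m = 1560/5243.
Then b = ((-8262) − 178·(1560/5243))/8434 = -5169/5243.
Residuals: -1856/5243, 1833/5243, -4224/5243, 10543/5243, -6296/5243; SSR = 33462/5243.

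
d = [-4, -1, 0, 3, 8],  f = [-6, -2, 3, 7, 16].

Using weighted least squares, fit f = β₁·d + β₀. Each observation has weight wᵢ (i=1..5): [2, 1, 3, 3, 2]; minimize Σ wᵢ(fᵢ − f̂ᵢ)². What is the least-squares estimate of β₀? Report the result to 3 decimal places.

β₀ = 1.722

Normal-equation sums: Σwᵢ·d·d = 188, Σwᵢ·d = 16, Σwᵢ·1 = 11.
Right-hand side: Σwᵢ·d·f = 369, Σwᵢ·f = 48.
So AᵀWA·[β₁, β₀]ᵀ = AᵀWf: [[188, 16]; [16, 11]]·[β₁, β₀]ᵀ = [369, 48]ᵀ.
Eliminating β₀: 11·(row 1) − 16·(row 2) gives 1812·β₁ = 11·369 − 16·48 = 3291, so β₁ = 1097/604.
Then β₀ = (48 − 16·(1097/604))/11 = 260/151.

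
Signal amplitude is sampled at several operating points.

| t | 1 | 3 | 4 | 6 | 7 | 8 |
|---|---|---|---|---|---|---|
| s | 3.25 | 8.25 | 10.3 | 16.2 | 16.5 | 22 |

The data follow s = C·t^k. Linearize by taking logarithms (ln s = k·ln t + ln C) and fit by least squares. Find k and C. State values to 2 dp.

k = 0.89, C = 3.16

Linearized form: ln s = k·ln t + ln C. From the 6 transformed points,
Sums: Σln t = 8.3020, Σ(ln t)² = 14.4498, Σln s = 14.3004, Σln t·ln s = 22.4241.
Normal system: [[14.4498, 8.3020]; [8.3020, 6]]·[k, ln C]ᵀ = [22.4241, 14.3004]ᵀ.
Δ = 14.4498·6 − (8.3020)² = 17.7753; k = (22.4241·6 − 8.3020·14.3004)/17.7753 = 0.89014, ln C = (14.4498·14.3004 − 8.3020·22.4241)/17.7753 = 1.15175, so C = exp(1.15175) = 3.16372.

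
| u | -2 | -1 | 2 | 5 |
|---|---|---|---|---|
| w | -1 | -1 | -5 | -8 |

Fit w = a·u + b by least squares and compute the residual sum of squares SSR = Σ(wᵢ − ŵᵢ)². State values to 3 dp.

Compute the Gram sums: Σu·u = 34, Σu = 4, Σ1 = 4.
Moment sums: Σu·w = -47, Σw = -15.
Determinant 34·4 − 4² = 120.
a = ((-47)·4 − 4·(-15))/120 = -16/15; b = (34·(-15) − 4·(-47))/120 = -161/60.
Residuals: -9/20, 37/60, -11/60, 1/60; SSR = 37/60.

SSR = 0.617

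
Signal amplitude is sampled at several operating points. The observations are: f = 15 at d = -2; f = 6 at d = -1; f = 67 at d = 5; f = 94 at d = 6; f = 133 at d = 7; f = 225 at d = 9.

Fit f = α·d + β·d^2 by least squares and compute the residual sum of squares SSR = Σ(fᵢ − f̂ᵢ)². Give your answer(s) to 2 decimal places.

The normal equations are: 196·α + 1404·β = 3819;  1404·α + 10900·β = 29867.
(Σd·d = 196, Σd·d^2 = 1404, Σd^2·d^2 = 10900, Σd·f = 3819, Σd^2·f = 29867.)
Eliminating β: 10900·(row 1) − 1404·(row 2) gives 165184·α = 10900·3819 − 1404·29867 = -306168, so α = -38271/20648.
Then β = (29867 − 1404·(-38271/20648))/10900 = 61507/20648.
Residuals: -6425/10324, 12055/10324, 4637/2581, -21857/10324, 119/10324, 2043/5162; SSR = 49645/5162.

SSR = 9.62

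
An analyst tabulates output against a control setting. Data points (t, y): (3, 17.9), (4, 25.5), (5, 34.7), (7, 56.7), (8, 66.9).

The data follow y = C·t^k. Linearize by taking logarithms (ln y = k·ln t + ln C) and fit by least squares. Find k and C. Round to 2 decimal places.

Let Y = ln y. Fitting Y = k·ln t + ln C by least squares:
AᵀA = [[13.8297, 8.1197]; [8.1197, 5]], rhs = [29.9647, 17.9112]ᵀ  (here Σln t = 8.1197, Σ(ln t)² = 13.8297, Σln y = 17.9112, Σln t·ln y = 29.9647).
Δ = 13.8297·5 − (8.1197)² = 3.2190; k = (29.9647·5 − 8.1197·17.9112)/3.2190 = 1.36387, ln C = (13.8297·17.9112 − 8.1197·29.9647)/3.2190 = 1.36740, so C = exp(1.36740) = 3.92512.

k = 1.36, C = 3.93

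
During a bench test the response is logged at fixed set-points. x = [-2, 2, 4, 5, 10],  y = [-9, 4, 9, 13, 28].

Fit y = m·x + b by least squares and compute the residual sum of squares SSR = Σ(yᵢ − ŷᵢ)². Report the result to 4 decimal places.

SSR = 0.7917

MᵀM·[m, b]ᵀ = Mᵀy reads: 149·m + 19·b = 407;  19·m + 5·b = 45.
(Σx·x = 149, Σx = 19, Σ1 = 5, Σx·y = 407, Σy = 45.)
det = 149·5 − 19² = 384.
m = (407·5 − 19·45)/384 = 295/96; b = (149·45 − 19·407)/384 = -257/96.
Residuals: -17/96, 17/32, -59/96, 5/16, -5/96; SSR = 19/24.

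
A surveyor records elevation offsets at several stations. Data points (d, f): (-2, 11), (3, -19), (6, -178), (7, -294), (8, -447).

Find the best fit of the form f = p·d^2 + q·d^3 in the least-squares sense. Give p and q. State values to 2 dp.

p = 0.99, q = -1.00

Setting ∂/∂p … = 0 gives: 7890·p + 57562·q = -49549;  57562·p + 427242·q = -368755.
det = 7890·427242 − 57562² = 57555536.
p = ((-49549)·427242 − 57562·(-368755))/57555536 = 194731/197108; q = (7890·(-368755) − 57562·(-49549))/57555536 = -196361/197108.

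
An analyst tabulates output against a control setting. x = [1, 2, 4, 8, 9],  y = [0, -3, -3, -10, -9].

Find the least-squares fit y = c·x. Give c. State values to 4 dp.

The normal system AᵀA·[c]ᵀ = Aᵀy is [[166]]·[c]ᵀ = [-179]ᵀ.
Hence c = -179 / 166 ≈ -1.07831.

c = -1.0783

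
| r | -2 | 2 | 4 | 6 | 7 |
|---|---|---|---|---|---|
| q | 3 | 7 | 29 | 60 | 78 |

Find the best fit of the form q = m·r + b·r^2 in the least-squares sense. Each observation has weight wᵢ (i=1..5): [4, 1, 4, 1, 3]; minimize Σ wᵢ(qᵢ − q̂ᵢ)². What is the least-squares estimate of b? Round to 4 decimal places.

With design matrix A, AᵀWA = [[267, 1477]; [1477, 9603]] and AᵀWq = [2452, 15558]ᵀ.
det = 267·9603 − 1477² = 382472.
m = (2452·9603 − 1477·15558)/382472 = 283695/191236; b = (267·15558 − 1477·2452)/382472 = 266191/191236.

b = 1.3920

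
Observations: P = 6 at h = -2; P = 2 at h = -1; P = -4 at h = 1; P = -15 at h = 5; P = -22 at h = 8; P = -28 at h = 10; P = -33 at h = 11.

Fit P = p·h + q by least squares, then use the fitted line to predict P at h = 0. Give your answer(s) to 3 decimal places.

P̂ = -0.438

From the data, Σh·h = 316, Σh = 32, Σ1 = 7.
And Σh·P = -912, ΣP = -94.
XᵀX·[p, q]ᵀ = XᵀP becomes [[316, 32]; [32, 7]]·[p, q]ᵀ = [-912, -94]ᵀ.
det = 316·7 − 32² = 1188.
p = ((-912)·7 − 32·(-94))/1188 = -844/297; q = (316·(-94) − 32·(-912))/1188 = -130/297.
At h = 0: P̂ = (-844/297)·(0) + (-130/297)·(1) = -130/297.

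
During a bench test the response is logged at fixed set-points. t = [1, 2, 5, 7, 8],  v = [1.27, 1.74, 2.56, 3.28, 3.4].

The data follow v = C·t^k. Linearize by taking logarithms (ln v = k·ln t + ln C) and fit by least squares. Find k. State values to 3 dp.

Let Y = ln v. Fitting Y = k·ln t + ln C by least squares:
Σln t = 6.3279, Σ(ln t)² = 11.1814, Σln v = 4.1445, Σln t·ln v = 6.7530.
Normal system: [[11.1814, 6.3279]; [6.3279, 5]]·[k, ln C]ᵀ = [6.7530, 4.1445]ᵀ.
Slope k = (n·Σln t·ln v − Σln t·Σln v)/(n·Σ(ln t)² − (Σln t)²) = (5·6.7530 − 6.3279·4.1445)/15.8642 = 0.47521; ln C = (Σln v − k·Σln t)/n = 0.22749.

k = 0.475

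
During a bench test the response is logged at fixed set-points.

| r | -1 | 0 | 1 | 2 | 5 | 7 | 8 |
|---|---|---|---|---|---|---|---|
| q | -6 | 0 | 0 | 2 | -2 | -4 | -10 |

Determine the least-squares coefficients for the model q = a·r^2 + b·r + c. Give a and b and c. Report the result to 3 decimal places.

a = -0.430, b = 2.474, c = -1.783

Entries of XᵀX: Σr^2·r^2 = 7140, Σr^2·r = 988, Σr^2 = 144, Σr·r = 144, Σr = 22, Σ1 = 7.
And Σr^2·q = -884, Σr·q = -108, Σq = -20.
XᵀX·[a, b, c]ᵀ = Xᵀq becomes [[7140, 988, 144]; [988, 144, 22]; [144, 22, 7]]·[a, b, c]ᵀ = [-884, -108, -20]ᵀ.
Row-reducing yields a = -2451/5698, b = 14095/5698, c = -5079/2849.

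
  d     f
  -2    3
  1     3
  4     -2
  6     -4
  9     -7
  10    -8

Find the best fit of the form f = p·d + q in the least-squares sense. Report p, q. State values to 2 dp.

Forming MᵀM = [[238, 28]; [28, 6]] and Mᵀf = [-178, -15]ᵀ gives MᵀM·[p, q]ᵀ = Mᵀf.
det = 238·6 − 28² = 644.
p = ((-178)·6 − 28·(-15))/644 = -162/161; q = (238·(-15) − 28·(-178))/644 = 101/46.

p = -1.01, q = 2.20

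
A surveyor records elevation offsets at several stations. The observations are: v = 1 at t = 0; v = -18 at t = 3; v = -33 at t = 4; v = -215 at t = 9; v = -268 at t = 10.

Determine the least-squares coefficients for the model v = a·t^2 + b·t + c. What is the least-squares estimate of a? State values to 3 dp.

AᵀA·[a, b, c]ᵀ = Aᵀv reads: 16898·a + 1820·b + 206·c = -44905;  1820·a + 206·b + 26·c = -4801;  206·a + 26·b + 5·c = -533.
Solving the 3×3 system (Gaussian elimination) gives a = -87433/28986, b = 93865/28986, c = 4039/4831.

a = -3.016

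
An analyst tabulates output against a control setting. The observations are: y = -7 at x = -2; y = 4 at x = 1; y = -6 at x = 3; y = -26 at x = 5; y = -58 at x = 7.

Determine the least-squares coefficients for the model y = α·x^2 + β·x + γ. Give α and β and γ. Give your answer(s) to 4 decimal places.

α = -1.5003, β = 1.7804, γ = 2.8210

Entries of AᵀA: Σx^2·x^2 = 3124, Σx^2·x = 488, Σx^2 = 88, Σx·x = 88, Σx = 14, Σ1 = 5.
For Aᵀy: Σx^2·y = -3570, Σx·y = -536, Σy = -93.
Inverting the 3×3 Gram matrix, [α, β, γ]ᵀ = [-17347/11562, 20585/11562, 5436/1927]ᵀ.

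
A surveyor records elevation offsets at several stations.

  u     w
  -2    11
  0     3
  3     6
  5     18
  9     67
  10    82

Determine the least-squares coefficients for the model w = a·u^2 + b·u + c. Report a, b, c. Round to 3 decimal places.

The normal equations are: 17283·a + 1873·b + 219·c = 14175;  1873·a + 219·b + 25·c = 1509;  219·a + 25·b + 6·c = 187.
(Σu^2·u^2 = 17283, Σu^2·u = 1873, Σu^2 = 219, Σu·u = 219, Σu = 25, Σ1 = 6, Σu^2·w = 14175, Σu·w = 1509, Σw = 187.)
Row-reducing yields a = 53611/54069, b = -34926/18023, c = 164924/54069.

a = 0.992, b = -1.938, c = 3.050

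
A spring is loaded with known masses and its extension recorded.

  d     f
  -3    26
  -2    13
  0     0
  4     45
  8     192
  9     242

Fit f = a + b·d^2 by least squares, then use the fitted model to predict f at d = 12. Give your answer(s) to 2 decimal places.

The normal equations are: 6·a + 174·b = 518;  174·a + 11010·b = 32896.
Δ = 6·11010 − 174² = 35784.
a = (518·11010 − 174·32896)/35784 = -1727/2982; b = (6·32896 − 174·518)/35784 = 2979/994.
At d = 12: f̂ = (-1727/2982)·(1) + (2979/994)·(144) = 1285201/2982.

f̂ = 430.99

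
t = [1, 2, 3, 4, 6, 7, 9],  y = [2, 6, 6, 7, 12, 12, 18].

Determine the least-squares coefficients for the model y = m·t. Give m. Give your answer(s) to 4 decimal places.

Entries of AᵀA: Σt·t = 196.
For Aᵀy: Σt·y = 378.
Normal equations: [[196]]·[m]ᵀ = [378]ᵀ.
Hence m = 378 / 196 ≈ 1.92857.

m = 1.9286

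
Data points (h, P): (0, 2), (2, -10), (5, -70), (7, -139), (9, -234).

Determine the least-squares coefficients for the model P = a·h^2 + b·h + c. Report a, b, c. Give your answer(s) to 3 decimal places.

Compute the Gram sums: Σh^2·h^2 = 9603, Σh^2·h = 1205, Σh^2 = 159, Σh·h = 159, Σh = 23, Σ1 = 5.
Moment sums: Σh^2·P = -27555, Σh·P = -3449, ΣP = -451.
So MᵀM·[a, b, c]ᵀ = MᵀP: [[9603, 1205, 159]; [1205, 159, 23]; [159, 23, 5]]·[a, b, c]ᵀ = [-27555, -3449, -451]ᵀ.
Solving the 3×3 system (Gaussian elimination) gives a = -65033/21991, b = 10812/21991, c = 34726/21991.

a = -2.957, b = 0.492, c = 1.579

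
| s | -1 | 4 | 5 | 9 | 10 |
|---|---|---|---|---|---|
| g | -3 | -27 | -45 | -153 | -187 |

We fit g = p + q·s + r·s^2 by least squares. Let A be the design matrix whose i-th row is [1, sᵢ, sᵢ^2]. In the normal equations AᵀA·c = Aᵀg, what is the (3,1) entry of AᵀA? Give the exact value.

Row 3 ↔ basis s^2, column 1 ↔ basis 1, so (AᵀA)_{3,1} = Σᵢ s^2 = (1)·(1) + (16)·(1) + (25)·(1) + (81)·(1) + (100)·(1) = 223.

223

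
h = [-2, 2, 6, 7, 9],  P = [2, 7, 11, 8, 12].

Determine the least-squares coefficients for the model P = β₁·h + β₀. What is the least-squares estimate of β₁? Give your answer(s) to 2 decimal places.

The normal equations are: 174·β₁ + 22·β₀ = 240;  22·β₁ + 5·β₀ = 40.
Eliminating β₀: 5·(row 1) − 22·(row 2) gives 386·β₁ = 5·240 − 22·40 = 320, so β₁ = 160/193.
Then β₀ = (40 − 22·(160/193))/5 = 840/193.

β₁ = 0.83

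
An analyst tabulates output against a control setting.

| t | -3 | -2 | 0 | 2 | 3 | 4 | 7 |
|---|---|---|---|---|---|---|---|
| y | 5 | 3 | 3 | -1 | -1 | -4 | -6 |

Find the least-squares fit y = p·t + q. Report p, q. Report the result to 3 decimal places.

p = -1.118, q = 1.614

With design matrix M, MᵀM = [[91, 11]; [11, 7]] and Mᵀy = [-84, -1]ᵀ.
Eliminating q: 7·(row 1) − 11·(row 2) gives 516·p = 7·(-84) − 11·(-1) = -577, so p = -577/516.
Then q = ((-1) − 11·(-577/516))/7 = 833/516.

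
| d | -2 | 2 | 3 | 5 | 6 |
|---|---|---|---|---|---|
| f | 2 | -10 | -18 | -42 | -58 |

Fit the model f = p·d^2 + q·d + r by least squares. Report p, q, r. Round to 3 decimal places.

The normal system XᵀX·[p, q, r]ᵀ = Xᵀf is [[2034, 368, 78]; [368, 78, 14]; [78, 14, 5]]·[p, q, r]ᵀ = [-3332, -636, -126]ᵀ.
Solving the 3×3 system (Gaussian elimination) gives p = -13312/11659, q = -33772/11659, r = 8422/11659.

p = -1.142, q = -2.897, r = 0.722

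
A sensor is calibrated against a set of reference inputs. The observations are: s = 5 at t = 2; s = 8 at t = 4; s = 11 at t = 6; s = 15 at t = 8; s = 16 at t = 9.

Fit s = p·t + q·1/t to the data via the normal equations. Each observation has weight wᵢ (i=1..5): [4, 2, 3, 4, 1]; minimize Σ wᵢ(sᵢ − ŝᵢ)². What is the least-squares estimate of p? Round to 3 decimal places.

p = 1.799

The normal system XᵀWX·[p, q]ᵀ = XᵀWs is [[493, 14]; [14, 1663/1296]]·[p, q]ᵀ = [926, 259/9]ᵀ.
det = 493·(1663/1296) − 14² = 565843/1296.
p = (926·(1663/1296) − 14·(259/9))/(565843/1296) = 1017794/565843; q = (493·(259/9) − 14·926)/(565843/1296) = 1585584/565843.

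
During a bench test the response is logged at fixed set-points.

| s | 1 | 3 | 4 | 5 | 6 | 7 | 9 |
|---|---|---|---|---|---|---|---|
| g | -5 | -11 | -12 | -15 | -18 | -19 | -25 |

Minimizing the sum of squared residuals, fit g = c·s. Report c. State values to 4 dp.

Compute the Gram sums: Σs·s = 217.
Moment sums: Σs·g = -627.
Hence c = -627 / 217 ≈ -2.8894.

c = -2.8894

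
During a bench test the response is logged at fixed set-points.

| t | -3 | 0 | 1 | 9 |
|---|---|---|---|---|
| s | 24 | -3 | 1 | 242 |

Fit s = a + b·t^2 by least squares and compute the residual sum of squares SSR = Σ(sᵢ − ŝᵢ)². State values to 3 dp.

The normal equations are: 4·a + 91·b = 264;  91·a + 6643·b = 19819.
(Σ1 = 4, Σt^2 = 91, Σt^2·t^2 = 6643, Σs = 264, Σt^2·s = 19819.)
Δ = 4·6643 − 91² = 18291.
a = (264·6643 − 91·19819)/18291 = -547/201; b = (4·19819 − 91·264)/18291 = 55252/18291.
Residuals: -8507/18291, -56/201, 4272/6097, 787/18291; SSR = 14390/18291.

SSR = 0.787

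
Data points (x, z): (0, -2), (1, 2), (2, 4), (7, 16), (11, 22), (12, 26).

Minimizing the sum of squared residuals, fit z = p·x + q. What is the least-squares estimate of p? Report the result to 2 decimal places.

Sums needed: Σx·x = 319, Σx = 33, Σ1 = 6.
For Aᵀz: Σx·z = 676, Σz = 68.
AᵀA·[p, q]ᵀ = Aᵀz becomes [[319, 33]; [33, 6]]·[p, q]ᵀ = [676, 68]ᵀ.
Eliminating q: 6·(row 1) − 33·(row 2) gives 825·p = 6·676 − 33·68 = 1812, so p = 604/275.
Then q = (68 − 33·(604/275))/6 = -56/75.

p = 2.20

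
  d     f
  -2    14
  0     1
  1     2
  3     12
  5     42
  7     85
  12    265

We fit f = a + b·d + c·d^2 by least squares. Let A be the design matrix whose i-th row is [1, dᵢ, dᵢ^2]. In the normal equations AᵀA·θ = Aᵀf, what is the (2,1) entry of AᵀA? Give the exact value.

Row 2 ↔ basis d, column 1 ↔ basis 1, so (AᵀA)_{2,1} = Σᵢ d = (-2)·(1) + (0)·(1) + (1)·(1) + (3)·(1) + (5)·(1) + (7)·(1) + (12)·(1) = 26.

26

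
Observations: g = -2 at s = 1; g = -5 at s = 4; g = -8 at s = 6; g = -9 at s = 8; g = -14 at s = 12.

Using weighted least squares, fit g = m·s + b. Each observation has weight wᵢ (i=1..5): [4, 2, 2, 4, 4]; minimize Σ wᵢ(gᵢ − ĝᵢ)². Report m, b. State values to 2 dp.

Entries of MᵀWM: Σwᵢ·s·s = 940, Σwᵢ·s = 104, Σwᵢ·1 = 16.
Right-hand side: Σwᵢ·s·g = -1104, Σwᵢ·g = -126.
Δ = 940·16 − 104² = 4224.
m = ((-1104)·16 − 104·(-126))/4224 = -95/88; b = (940·(-126) − 104·(-1104))/4224 = -151/176.

m = -1.08, b = -0.86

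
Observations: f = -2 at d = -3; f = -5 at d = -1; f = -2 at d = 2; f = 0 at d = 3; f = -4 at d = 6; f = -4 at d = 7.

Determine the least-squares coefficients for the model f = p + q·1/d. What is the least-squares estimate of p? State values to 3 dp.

p = -2.773

From the data, Σ1 = 6, Σ1/d = -4/21, Σ1/d·1/d = 149/98.
Moment sums: Σf = -17, Σ1/d·f = 24/7.
Eliminating q: (149/98)·(row 1) − (-4/21)·(row 2) gives (4007/441)·p = (149/98)·(-17) − (-4/21)·(24/7) = -2469/98, so p = -22221/8014.
Then q = ((24/7) − (-4/21)·(-22221/8014))/(149/98) = 7644/4007.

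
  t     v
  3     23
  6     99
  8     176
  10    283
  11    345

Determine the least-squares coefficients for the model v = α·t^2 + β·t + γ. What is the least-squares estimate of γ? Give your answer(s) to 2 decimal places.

γ = 5.22

From the data, Σt^2·t^2 = 30114, Σt^2·t = 3086, Σt^2 = 330, Σt·t = 330, Σt = 38, Σ1 = 5.
For Xᵀv: Σt^2·v = 85080, Σt·v = 8696, Σv = 926.
Row-reducing yields α = 8988/2899, β = -9402/2899, γ = 15142/2899.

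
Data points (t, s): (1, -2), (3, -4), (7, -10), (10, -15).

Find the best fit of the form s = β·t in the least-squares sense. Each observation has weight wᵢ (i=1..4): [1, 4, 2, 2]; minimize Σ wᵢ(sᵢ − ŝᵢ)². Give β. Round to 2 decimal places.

β = -1.46

From the data, Σwᵢ·t·t = 335.
And Σwᵢ·t·s = -490.
β = (-490)/335 = -1.46269.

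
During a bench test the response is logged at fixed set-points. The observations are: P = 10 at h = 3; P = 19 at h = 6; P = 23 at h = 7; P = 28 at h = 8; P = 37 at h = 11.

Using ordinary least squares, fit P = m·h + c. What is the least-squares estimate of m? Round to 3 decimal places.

With design matrix M, MᵀM = [[279, 35]; [35, 5]] and MᵀP = [936, 117]ᵀ.
det = 279·5 − 35² = 170.
m = (936·5 − 35·117)/170 = 117/34; c = (279·117 − 35·936)/170 = -117/170.

m = 3.441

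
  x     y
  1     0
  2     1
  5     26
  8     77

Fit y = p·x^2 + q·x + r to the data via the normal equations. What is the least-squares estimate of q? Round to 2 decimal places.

q = -2.57

The normal equations are: 4738·p + 646·q + 94·r = 5582;  646·p + 94·q + 16·r = 748;  94·p + 16·q + 4·r = 104.
Solving the 3×3 system (Gaussian elimination) gives p = 50/33, q = -424/165, r = 37/55.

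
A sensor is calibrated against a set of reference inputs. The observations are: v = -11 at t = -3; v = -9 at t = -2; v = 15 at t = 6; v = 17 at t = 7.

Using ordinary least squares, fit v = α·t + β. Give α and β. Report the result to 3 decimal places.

Compute the Gram sums: Σt·t = 98, Σt = 8, Σ1 = 4.
Moment sums: Σt·v = 260, Σv = 12.
det = 98·4 − 8² = 328.
α = (260·4 − 8·12)/328 = 118/41; β = (98·12 − 8·260)/328 = -113/41.

α = 2.878, β = -2.756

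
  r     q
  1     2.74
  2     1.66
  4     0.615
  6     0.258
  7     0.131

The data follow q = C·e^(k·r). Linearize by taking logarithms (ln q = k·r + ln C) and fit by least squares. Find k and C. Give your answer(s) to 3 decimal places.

Taking logs, ln q = k·r + ln C, so regress ln q on r.
Over the data: Σr = 20.0000, Σ(r)² = 106.0000, Σln q = -2.3587, Σr·ln q = -22.2796.
Normal system: [[106.0000, 20.0000]; [20.0000, 5]]·[k, ln C]ᵀ = [-22.2796, -2.3587]ᵀ.
Solving (det = 130.0000): k = -0.49403, ln C = 1.50438, so C = exp(1.50438) = 4.50135.

k = -0.494, C = 4.501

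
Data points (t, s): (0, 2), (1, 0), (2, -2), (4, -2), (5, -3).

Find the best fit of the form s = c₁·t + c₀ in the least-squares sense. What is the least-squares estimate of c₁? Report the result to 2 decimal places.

c₁ = -0.87

Entries of XᵀX: Σt·t = 46, Σt = 12, Σ1 = 5.
Right-hand side: Σt·s = -27, Σs = -5.
XᵀX·[c₁, c₀]ᵀ = Xᵀs becomes [[46, 12]; [12, 5]]·[c₁, c₀]ᵀ = [-27, -5]ᵀ.
det = 46·5 − 12² = 86.
c₁ = ((-27)·5 − 12·(-5))/86 = -75/86; c₀ = (46·(-5) − 12·(-27))/86 = 47/43.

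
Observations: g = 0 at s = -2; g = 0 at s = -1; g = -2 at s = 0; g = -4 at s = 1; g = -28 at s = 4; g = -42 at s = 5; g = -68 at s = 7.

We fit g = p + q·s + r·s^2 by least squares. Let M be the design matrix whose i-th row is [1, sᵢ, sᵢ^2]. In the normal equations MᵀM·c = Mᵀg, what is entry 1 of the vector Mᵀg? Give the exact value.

-144

Entry 1 ↔ basis 1, so (Mᵀg)_{1} = Σᵢ gᵢ = (1)·(0) + (1)·(0) + (1)·(-2) + (1)·(-4) + (1)·(-28) + (1)·(-42) + (1)·(-68) = -144.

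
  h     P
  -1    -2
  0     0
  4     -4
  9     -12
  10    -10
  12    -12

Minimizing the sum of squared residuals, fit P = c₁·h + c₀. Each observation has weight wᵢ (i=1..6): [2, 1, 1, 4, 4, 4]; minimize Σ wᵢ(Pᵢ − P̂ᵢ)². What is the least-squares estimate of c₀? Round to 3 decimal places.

c₀ = -2.086

Forming MᵀWM = [[1318, 126]; [126, 16]] and MᵀWP = [-1420, -144]ᵀ gives MᵀWM·[c₁, c₀]ᵀ = MᵀWP.
Eliminating c₀: 16·(row 1) − 126·(row 2) gives 5212·c₁ = 16·(-1420) − 126·(-144) = -4576, so c₁ = -1144/1303.
Then c₀ = ((-144) − 126·(-1144/1303))/16 = -2718/1303.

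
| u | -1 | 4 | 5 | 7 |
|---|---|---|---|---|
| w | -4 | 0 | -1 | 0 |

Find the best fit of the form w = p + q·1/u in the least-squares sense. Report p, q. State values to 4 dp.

Entries of MᵀM: Σ1 = 4, Σ1/u = -57/140, Σ1/u·1/u = 22009/19600.
And Σw = -5, Σ1/u·w = 19/5.
Normal equations: [[4, -57/140]; [-57/140, 22009/19600]]·[p, q]ᵀ = [-5, 19/5]ᵀ.
det = 4·(22009/19600) − (-57/140)² = 84787/19600.
p = ((-5)·(22009/19600) − (-57/140)·(19/5))/(84787/19600) = -79721/84787; q = (4·(19/5) − (-57/140)·(-5))/(84787/19600) = 258020/84787.

p = -0.9403, q = 3.0432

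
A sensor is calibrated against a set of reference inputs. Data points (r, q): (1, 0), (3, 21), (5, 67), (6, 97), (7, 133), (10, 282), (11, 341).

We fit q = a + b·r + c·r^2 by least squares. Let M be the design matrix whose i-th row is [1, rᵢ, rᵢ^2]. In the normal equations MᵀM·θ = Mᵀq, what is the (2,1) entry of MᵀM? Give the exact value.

43

Row 2 ↔ basis r, column 1 ↔ basis 1, so (MᵀM)_{2,1} = Σᵢ r = (1)·(1) + (3)·(1) + (5)·(1) + (6)·(1) + (7)·(1) + (10)·(1) + (11)·(1) = 43.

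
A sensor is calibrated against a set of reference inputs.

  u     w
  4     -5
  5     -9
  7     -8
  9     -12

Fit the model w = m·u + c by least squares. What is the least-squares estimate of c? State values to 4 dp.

Entries of XᵀX: Σu·u = 171, Σu = 25, Σ1 = 4.
And Σu·w = -229, Σw = -34.
XᵀX·[m, c]ᵀ = Xᵀw becomes [[171, 25]; [25, 4]]·[m, c]ᵀ = [-229, -34]ᵀ.
Eliminating c: 4·(row 1) − 25·(row 2) gives 59·m = 4·(-229) − 25·(-34) = -66, so m = -66/59.
Then c = ((-34) − 25·(-66/59))/4 = -89/59.

c = -1.5085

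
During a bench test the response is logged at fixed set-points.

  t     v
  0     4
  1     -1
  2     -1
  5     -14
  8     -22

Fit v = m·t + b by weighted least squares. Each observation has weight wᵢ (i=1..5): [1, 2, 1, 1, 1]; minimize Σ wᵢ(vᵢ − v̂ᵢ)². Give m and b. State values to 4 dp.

AᵀWA·[m, b]ᵀ = AᵀWv reads: 95·m + 17·b = -250;  17·m + 6·b = -35.
(Σwᵢ·t·t = 95, Σwᵢ·t = 17, Σwᵢ·1 = 6, Σwᵢ·t·v = -250, Σwᵢ·v = -35.)
Δ = 95·6 − 17² = 281.
m = ((-250)·6 − 17·(-35))/281 = -905/281; b = (95·(-35) − 17·(-250))/281 = 925/281.

m = -3.2206, b = 3.2918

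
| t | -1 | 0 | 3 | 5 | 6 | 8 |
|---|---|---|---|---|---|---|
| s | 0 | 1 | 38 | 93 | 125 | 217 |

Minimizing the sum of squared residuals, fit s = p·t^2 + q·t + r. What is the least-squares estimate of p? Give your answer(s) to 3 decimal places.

Compute the Gram sums: Σt^2·t^2 = 6099, Σt^2·t = 879, Σt^2 = 135, Σt·t = 135, Σt = 21, Σ1 = 6.
For Aᵀs: Σt^2·s = 21055, Σt·s = 3065, Σs = 474.
Row-reducing yields p = 3747/1280, q = 13489/3840, r = 1613/1920.

p = 2.927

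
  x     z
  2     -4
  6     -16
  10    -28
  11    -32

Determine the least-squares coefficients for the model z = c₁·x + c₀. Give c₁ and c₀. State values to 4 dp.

Forming AᵀA = [[261, 29]; [29, 4]] and Aᵀz = [-736, -80]ᵀ gives AᵀA·[c₁, c₀]ᵀ = Aᵀz.
Determinant 261·4 − 29² = 203.
c₁ = ((-736)·4 − 29·(-80))/203 = -624/203; c₀ = (261·(-80) − 29·(-736))/203 = 16/7.

c₁ = -3.0739, c₀ = 2.2857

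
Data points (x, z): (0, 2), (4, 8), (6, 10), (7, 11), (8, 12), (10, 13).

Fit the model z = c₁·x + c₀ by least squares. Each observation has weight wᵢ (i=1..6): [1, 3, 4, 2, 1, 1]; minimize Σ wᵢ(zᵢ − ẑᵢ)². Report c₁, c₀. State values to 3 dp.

c₁ = 1.102, c₀ = 3.172

Normal-equation sums: Σwᵢ·x·x = 454, Σwᵢ·x = 68, Σwᵢ·1 = 12.
Right-hand side: Σwᵢ·x·z = 716, Σwᵢ·z = 113.
MᵀWM·[c₁, c₀]ᵀ = MᵀWz becomes [[454, 68]; [68, 12]]·[c₁, c₀]ᵀ = [716, 113]ᵀ.
det = 454·12 − 68² = 824.
c₁ = (716·12 − 68·113)/824 = 227/206; c₀ = (454·113 − 68·716)/824 = 1307/412.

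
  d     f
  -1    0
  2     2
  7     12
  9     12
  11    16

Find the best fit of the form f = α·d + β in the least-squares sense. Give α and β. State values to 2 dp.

α = 1.38, β = 0.68

Forming XᵀX = [[256, 28]; [28, 5]] and Xᵀf = [372, 42]ᵀ gives XᵀX·[α, β]ᵀ = Xᵀf.
Eliminating β: 5·(row 1) − 28·(row 2) gives 496·α = 5·372 − 28·42 = 684, so α = 171/124.
Then β = (42 − 28·(171/124))/5 = 21/31.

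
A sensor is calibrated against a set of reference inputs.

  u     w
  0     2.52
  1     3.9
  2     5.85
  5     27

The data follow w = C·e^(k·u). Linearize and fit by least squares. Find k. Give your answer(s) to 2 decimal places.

Taking logs, ln w = k·u + ln C, so regress ln w on u.
Sums: Σu = 8.0000, Σ(u)² = 30.0000, Σln w = 7.3475, Σu·ln w = 21.3730.
Normal system: [[30.0000, 8.0000]; [8.0000, 4]]·[k, ln C]ᵀ = [21.3730, 7.3475]ᵀ.
Slope k = (n·Σu·ln w − Σu·Σln w)/(n·Σ(u)² − (Σu)²) = (4·21.3730 − 8.0000·7.3475)/56.0000 = 0.47700; ln C = (Σln w − k·Σu)/n = 0.88288.

k = 0.48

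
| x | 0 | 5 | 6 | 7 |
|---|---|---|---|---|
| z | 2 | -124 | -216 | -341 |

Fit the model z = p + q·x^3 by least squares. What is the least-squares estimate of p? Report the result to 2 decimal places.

p = 1.37

Sums needed: Σ1 = 4, Σx^3 = 684, Σx^3·x^3 = 179930.
Moment sums: Σz = -679, Σx^3·z = -179119.
Determinant 4·179930 − 684² = 251864.
p = ((-679)·179930 − 684·(-179119))/251864 = 9077/6628; q = (4·(-179119) − 684·(-679))/251864 = -31505/31483.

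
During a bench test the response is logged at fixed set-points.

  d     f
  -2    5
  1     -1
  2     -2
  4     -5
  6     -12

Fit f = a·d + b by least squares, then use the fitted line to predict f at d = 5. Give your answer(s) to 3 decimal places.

AᵀA·[a, b]ᵀ = Aᵀf reads: 61·a + 11·b = -107;  11·a + 5·b = -15.
Eliminating b: 5·(row 1) − 11·(row 2) gives 184·a = 5·(-107) − 11·(-15) = -370, so a = -185/92.
Then b = ((-15) − 11·(-185/92))/5 = 131/92.
At d = 5: f̂ = (-185/92)·(5) + (131/92)·(1) = -397/46.

f̂ = -8.630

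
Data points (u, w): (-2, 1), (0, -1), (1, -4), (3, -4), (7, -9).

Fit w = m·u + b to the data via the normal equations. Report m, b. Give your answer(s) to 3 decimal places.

Entries of XᵀX: Σu·u = 63, Σu = 9, Σ1 = 5.
Moment sums: Σu·w = -81, Σw = -17.
Normal equations: [[63, 9]; [9, 5]]·[m, b]ᵀ = [-81, -17]ᵀ.
Eliminating b: 5·(row 1) − 9·(row 2) gives 234·m = 5·(-81) − 9·(-17) = -252, so m = -14/13.
Then b = ((-17) − 9·(-14/13))/5 = -19/13.

m = -1.077, b = -1.462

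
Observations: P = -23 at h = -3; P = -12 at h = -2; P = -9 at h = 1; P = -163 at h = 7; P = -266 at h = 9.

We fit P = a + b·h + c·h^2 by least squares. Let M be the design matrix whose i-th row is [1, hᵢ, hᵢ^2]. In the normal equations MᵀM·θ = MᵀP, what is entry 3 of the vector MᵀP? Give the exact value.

-29797

Entry 3 ↔ basis h^2, so (MᵀP)_{3} = Σᵢ (h^2)·Pᵢ = (9)·(-23) + (4)·(-12) + (1)·(-9) + (49)·(-163) + (81)·(-266) = -29797.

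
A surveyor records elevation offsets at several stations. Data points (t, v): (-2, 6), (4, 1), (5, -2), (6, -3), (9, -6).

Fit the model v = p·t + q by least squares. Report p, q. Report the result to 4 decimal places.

p = -1.1104, q = 4.0859

Forming AᵀA = [[162, 22]; [22, 5]] and Aᵀv = [-90, -4]ᵀ gives AᵀA·[p, q]ᵀ = Aᵀv.
Eliminating q: 5·(row 1) − 22·(row 2) gives 326·p = 5·(-90) − 22·(-4) = -362, so p = -181/163.
Then q = ((-4) − 22·(-181/163))/5 = 666/163.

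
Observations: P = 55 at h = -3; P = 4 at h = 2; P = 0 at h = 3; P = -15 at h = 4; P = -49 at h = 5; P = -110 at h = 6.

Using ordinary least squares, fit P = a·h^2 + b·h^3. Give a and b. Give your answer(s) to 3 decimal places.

Normal-equation sums: Σh^2·h^2 = 2355, Σh^2·h^3 = 11957, Σh^3·h^3 = 67899.
Moment sums: Σh^2·P = -4914, Σh^3·P = -32298.
det = 2355·67899 − 11957² = 16932296.
a = ((-4914)·67899 − 11957·(-32298))/16932296 = 13132875/4233074; b = (2355·(-32298) − 11957·(-4914))/16932296 = -4326273/4233074.

a = 3.102, b = -1.022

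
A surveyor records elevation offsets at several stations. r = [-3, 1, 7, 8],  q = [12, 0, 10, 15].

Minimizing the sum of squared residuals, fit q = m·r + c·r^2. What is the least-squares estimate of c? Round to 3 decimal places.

Compute the Gram sums: Σr·r = 123, Σr·r^2 = 829, Σr^2·r^2 = 6579.
And Σr·q = 154, Σr^2·q = 1558.
So MᵀM·[m, c]ᵀ = Mᵀq: [[123, 829]; [829, 6579]]·[m, c]ᵀ = [154, 1558]ᵀ.
Δ = 123·6579 − 829² = 121976.
m = (154·6579 − 829·1558)/121976 = -34802/15247; c = (123·1558 − 829·154)/121976 = 7996/15247.

c = 0.524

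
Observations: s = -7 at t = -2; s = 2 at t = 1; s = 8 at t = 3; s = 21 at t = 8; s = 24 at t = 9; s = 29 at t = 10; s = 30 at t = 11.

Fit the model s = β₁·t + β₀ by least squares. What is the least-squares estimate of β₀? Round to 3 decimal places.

β₀ = -1.038

With design matrix A, AᵀA = [[380, 40]; [40, 7]] and Aᵀs = [1044, 107]ᵀ.
det = 380·7 − 40² = 1060.
β₁ = (1044·7 − 40·107)/1060 = 757/265; β₀ = (380·107 − 40·1044)/1060 = -55/53.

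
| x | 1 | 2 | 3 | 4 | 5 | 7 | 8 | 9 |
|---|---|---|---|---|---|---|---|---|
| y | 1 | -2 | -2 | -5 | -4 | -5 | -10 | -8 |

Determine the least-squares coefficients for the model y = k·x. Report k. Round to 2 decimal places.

From the data, Σx·x = 249.
Right-hand side: Σx·y = -236.
Normal equations: [[249]]·[k]ᵀ = [-236]ᵀ.
Hence k = -236 / 249 ≈ -0.947791.

k = -0.95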